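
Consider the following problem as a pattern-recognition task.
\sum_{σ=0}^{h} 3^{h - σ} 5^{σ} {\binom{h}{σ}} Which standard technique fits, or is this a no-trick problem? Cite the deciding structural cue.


Verdict: the binomial theorem — {\binom{h}{σ}} weighting matched powers of 5 and 3 is the expanded form of (5 + 3)^h — fold it back up.


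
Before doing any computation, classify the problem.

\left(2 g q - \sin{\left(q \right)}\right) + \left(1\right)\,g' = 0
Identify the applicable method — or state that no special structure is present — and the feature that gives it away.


Verdict: a linear integrating factor — linear in the unknown with genuine forcing: multiply through by the exponential of the integrated coefficient and the left side closes into one derivative.


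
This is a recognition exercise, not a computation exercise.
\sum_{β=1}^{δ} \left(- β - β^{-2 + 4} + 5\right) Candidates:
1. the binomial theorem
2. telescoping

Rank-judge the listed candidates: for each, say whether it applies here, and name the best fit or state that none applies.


Best approach: no special technique — Faulhaber territory: sum each constant-multiple power of β with its closed-form formula, no trick required.
- the binomial theorem: there is no pair of bases whose matched powers would reassemble into a single binomial power.
- telescoping: neither a shifted-difference shape nor integer-spaced poles are present.


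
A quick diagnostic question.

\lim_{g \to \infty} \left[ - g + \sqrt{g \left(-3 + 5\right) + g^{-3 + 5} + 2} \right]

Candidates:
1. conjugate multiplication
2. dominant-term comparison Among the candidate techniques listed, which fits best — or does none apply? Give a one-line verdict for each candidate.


Diagnosis: conjugate multiplication — turning the difference into a conjugate-rationalized ratio makes the limit readable.
- conjugate multiplication: a fit — the right tool for this form.
- dominant-term comparison — no ranking of term growth rates resolves the limit here.


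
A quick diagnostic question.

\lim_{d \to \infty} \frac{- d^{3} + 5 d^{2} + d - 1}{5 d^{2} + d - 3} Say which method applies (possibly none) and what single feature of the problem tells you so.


Method: dominant-term comparison — divide by the highest power of d present: lower-order terms vanish and the dominant ratio remains. l'Hôpital's at-infinity variant applies to the expression viewed as a single quotient; the leading-term comparison is the direct route.


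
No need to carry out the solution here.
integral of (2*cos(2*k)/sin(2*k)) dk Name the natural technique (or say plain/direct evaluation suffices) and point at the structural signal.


Diagnosis: u-substitution — a chain-rule shadow: 2*cos(2*k) alongside a function of sin(2*k) means u = sin(2*k) unwinds the composition in one step.


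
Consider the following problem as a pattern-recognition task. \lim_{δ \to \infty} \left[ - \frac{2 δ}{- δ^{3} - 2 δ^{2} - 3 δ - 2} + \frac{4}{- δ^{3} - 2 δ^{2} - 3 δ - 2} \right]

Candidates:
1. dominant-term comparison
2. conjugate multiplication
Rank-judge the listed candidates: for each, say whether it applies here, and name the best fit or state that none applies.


Best approach: dominant-term comparison — divide through by the highest power of δ; every lower-order term dies and the dominant terms decide the limit.
- dominant-term comparison: yes, a natural case for it.
- conjugate multiplication: there is no infinity-minus-infinity radical difference to rationalize.


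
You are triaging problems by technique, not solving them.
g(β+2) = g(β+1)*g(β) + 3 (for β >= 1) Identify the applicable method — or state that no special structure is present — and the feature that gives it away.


Technique: no special technique — this one you iterate or analyze qualitatively: the nonlinearity defeats linear solution methods.


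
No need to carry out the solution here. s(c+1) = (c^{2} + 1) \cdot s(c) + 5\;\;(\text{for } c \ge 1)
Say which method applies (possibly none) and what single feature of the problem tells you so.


Diagnosis: a summation factor — first-order linear but the coefficient c^{2} + 1 moves with the index — divide by the cumulative product and telescope.


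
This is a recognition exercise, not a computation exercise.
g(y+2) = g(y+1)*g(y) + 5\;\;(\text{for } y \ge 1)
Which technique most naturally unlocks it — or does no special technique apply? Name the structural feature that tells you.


Technique: no special technique — nonlinear feedback in the recursion rules out every root- or factor-based technique.


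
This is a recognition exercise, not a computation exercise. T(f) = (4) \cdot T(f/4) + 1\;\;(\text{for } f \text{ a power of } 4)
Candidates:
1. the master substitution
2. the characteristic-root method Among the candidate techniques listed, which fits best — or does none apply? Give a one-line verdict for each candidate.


Verdict: the master substitution — the argument contracts 4-fold per step: reindex f exponentially and solve the linear recurrence in the new index.
- the master substitution: yes, a natural case for it.
- the characteristic-root method: the recursion divides its index rather than shifting it — outside the constant-shift family the root method covers.


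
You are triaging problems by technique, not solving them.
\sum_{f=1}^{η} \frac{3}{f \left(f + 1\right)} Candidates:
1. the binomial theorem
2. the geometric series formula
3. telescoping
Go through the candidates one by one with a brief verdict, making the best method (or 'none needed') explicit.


Verdict: telescoping — integer-spaced poles in \frac{3}{f \left(f + 1\right)} are the telescoping signature in disguise.
- the binomial theorem: there is no sum-raised-to-a-power identity hiding in these terms.
- the geometric series formula: the term-to-term ratio changes with the index, so the geometric formula cannot close it.
- telescoping — yes — fits the structure here.


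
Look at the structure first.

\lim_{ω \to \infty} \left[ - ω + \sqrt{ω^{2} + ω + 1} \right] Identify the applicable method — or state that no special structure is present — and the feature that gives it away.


Technique: conjugate multiplication — infinity minus infinity with a radical in play — multiply by the conjugate so the divergences of \sqrt{ω^{2} + ω + 1} and ω annihilate.


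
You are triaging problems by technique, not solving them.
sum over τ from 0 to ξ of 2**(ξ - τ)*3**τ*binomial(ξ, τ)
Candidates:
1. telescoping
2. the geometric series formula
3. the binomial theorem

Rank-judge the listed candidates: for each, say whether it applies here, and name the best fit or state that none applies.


Best approach: the binomial theorem — the binomial coefficients weight matched powers of 3 and 2, which is exactly the expansion of a binomial power.
- telescoping: the terms as presented offer no neighboring cancellation — a telescoping rewrite may exist, but the displayed structure does not hand one over.
- the geometric series formula: no single multiplier carries one term to the next throughout the sum.
- the binomial theorem: yes — fits the structure here.


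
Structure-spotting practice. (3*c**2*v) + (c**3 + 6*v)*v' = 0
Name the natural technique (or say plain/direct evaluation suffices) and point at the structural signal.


Verdict: the exact-equation method — this form is already the differential of something: the matching mixed partials of 3*c**2*v and c**3 + 6*v prove it.


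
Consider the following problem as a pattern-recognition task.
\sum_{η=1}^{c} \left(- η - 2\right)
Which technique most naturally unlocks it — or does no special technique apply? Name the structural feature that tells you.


Method: no special technique — no ratio, no shift structure, no binomial pattern: sum the constant-multiple powers of η with known formulas.


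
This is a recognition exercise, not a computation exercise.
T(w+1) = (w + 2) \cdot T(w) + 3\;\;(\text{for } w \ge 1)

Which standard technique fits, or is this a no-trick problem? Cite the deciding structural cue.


Diagnosis: a summation factor — first-order linear but the coefficient w + 2 moves with the index — divide by the cumulative product and telescope.


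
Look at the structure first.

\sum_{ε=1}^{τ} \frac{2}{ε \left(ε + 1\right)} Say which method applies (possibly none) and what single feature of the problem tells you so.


Verdict: telescoping — the denominator's roots in \frac{2}{ε \left(ε + 1\right)} sit an integer apart: decomposition produces a self-cancelling chain.


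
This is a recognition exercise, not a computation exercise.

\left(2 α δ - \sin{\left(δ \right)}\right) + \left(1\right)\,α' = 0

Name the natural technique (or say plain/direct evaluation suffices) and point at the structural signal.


Best approach: a linear integrating factor — linear in the unknown with genuine forcing: multiply through by the exponential of the integrated coefficient and the left side closes into one derivative.


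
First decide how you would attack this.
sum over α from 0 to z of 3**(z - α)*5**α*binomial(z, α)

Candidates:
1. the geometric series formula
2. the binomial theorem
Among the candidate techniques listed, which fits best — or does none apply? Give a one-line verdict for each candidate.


Best approach: the binomial theorem — binomial(z, α) weighting matched powers of 5 and 3 is the expanded form of (5 + 3)^z — fold it back up.
- the geometric series formula: the term-to-term ratio drifts with the index — the one thing the geometric formula cannot absorb.
- the binomial theorem: applicable, and directly so.


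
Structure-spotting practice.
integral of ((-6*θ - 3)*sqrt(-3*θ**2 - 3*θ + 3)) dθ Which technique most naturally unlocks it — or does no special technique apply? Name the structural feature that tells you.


Verdict: u-substitution — spotting that -6*θ - 3 is a constant multiple of the derivative of -3*θ**2 - 3*θ + 3 is the key observation — substitute u = -3*θ**2 - 3*θ + 3 and the integral becomes one-dimensional in u.


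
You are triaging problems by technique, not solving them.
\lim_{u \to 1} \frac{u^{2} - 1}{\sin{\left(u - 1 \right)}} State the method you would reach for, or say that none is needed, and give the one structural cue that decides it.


Method: l'Hôpital's rule (0/0) — numerator and denominator both vanish at 1 — a genuine 0/0 form, which is exactly when l'Hôpital applies. The standard small-argument limits would also carry it; the rule is the systematic route.


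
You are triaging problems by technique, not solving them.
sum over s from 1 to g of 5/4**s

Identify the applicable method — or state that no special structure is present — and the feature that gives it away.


Best approach: the geometric series formula — consecutive terms stand in a fixed index-free ratio — the geometric sum formula closes it.


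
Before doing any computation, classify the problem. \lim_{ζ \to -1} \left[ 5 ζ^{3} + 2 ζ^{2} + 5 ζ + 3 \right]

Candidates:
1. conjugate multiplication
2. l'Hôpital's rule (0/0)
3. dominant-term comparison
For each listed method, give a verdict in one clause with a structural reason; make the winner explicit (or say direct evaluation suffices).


Best approach: no special technique — the function is continuous at -1; evaluation is itself the limit, no machinery required.
- conjugate multiplication: rationalization has no target — no divergent radical difference appears.
- l'Hôpital's rule (0/0): substituting the point gives a finite value outright — there is no indeterminate clash to repair.
- dominant-term comparison — this is not a rational comparison of growth rates at infinity.


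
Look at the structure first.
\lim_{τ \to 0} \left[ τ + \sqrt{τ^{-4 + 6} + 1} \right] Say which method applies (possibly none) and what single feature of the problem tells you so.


Technique: no special technique — the expression is continuous at 0 — substitute and evaluate; no indeterminate form appears.


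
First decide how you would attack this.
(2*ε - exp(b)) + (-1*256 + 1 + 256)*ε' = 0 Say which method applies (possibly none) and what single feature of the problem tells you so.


Diagnosis: a linear integrating factor — ε enters only linearly with coefficient 2; multiply by exp of the integral of 2 and the left side becomes one derivative.


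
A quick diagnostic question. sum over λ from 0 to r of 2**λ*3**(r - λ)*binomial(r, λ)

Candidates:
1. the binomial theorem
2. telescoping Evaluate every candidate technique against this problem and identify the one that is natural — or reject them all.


Technique: the binomial theorem — the summand is term λ of a binomial expansion in 2 and 3; the whole sum is a single power.
- the binomial theorem — applicable, and directly so.
- telescoping — writing out consecutive terms as given produces no pairwise cancellation.


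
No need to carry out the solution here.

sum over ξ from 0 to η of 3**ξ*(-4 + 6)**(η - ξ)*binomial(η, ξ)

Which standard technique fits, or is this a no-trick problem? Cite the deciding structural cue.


Best approach: the binomial theorem — binomial(η, ξ) weighting matched powers of 3 and (-4 + 6) is the expanded form of (3 + (-4 + 6))^η — fold it back up.


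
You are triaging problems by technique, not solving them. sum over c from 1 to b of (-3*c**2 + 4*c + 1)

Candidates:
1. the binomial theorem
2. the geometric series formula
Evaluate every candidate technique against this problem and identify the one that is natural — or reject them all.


Method: no special technique — no ratio, no shift structure, no binomial pattern: sum the constant-multiple powers of c with known formulas.
- the binomial theorem: the summand does not match any term pattern of an expanded binomial power.
- the geometric series formula: there is no constant term-to-term ratio.


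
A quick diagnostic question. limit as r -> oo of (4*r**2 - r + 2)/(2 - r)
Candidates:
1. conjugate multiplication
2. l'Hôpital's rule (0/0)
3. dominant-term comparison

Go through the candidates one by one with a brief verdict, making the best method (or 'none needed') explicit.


Diagnosis: dominant-term comparison — as r grows, only the highest-degree terms matter — compare leading terms and read the limit off.
- conjugate multiplication: multiplying by a conjugate would not remove any indeterminacy here.
- l'Hôpital's rule (0/0) — as a single quotient the expression runs to ∞/∞ at the limit point — an at-infinity form of the rule would apply, though the leading-growth comparison is the direct reading.
- dominant-term comparison — yes — fits the structure here.


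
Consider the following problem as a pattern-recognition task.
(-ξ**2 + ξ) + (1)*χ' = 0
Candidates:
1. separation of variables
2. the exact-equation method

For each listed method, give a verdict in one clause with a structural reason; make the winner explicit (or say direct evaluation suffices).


Technique: no special technique — the slope is a function of ξ alone, so integrate both sides directly.
- separation of variables: with no unknown in the slope, separating variables is a formality — the equation integrates directly.
- the exact-equation method — no dependence on the unknown anywhere: exactness is a label without content here.


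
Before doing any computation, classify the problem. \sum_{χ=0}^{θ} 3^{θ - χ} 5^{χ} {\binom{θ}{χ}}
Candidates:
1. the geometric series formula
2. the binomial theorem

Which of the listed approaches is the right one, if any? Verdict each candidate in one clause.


Best approach: the binomial theorem — terms weighting {\binom{θ}{χ}} against matched powers of 5 and 3 reassemble into (5 + 3)^θ by the binomial theorem.
- the geometric series formula — consecutive terms are not related by a fixed multiplier.
- the binomial theorem — a fit — the right tool for this form.


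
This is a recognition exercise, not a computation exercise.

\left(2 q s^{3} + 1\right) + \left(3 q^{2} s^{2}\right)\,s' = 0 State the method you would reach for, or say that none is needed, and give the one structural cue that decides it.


Technique: the exact-equation method — checking ∂/∂s of 2 q s^{3} + 1 against ∂/∂q of 3 q^{2} s^{2}: they match — the equation is exact as it stands.


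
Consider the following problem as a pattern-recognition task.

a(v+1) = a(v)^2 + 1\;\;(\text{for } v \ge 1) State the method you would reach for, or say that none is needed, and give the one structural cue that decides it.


Best approach: no special technique — the recurrence is nonlinear in the sequence terms; no linear-recurrence method fits it as written — one iterates or studies it directly.


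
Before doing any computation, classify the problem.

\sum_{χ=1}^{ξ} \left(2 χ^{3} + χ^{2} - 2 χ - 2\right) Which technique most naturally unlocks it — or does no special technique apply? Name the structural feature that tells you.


Best approach: no special technique — the summand is a plain polynomial in χ (expanding first if it arrives factored); standard power-sum formulas evaluate it term by term.


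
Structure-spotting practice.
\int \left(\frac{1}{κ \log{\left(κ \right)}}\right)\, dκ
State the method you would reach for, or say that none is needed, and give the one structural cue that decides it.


Diagnosis: u-substitution — collected, the integrand has one factor that is, up to a constant, the derivative of an inner expression the rest depends on — substitute for that inner expression.


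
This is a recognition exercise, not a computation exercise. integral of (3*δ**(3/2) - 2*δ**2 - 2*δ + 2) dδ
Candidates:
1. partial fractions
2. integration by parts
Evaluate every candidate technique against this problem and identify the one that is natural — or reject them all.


Method: no special technique — nothing composite, nothing rational, nothing trigonometric — each constant-multiple power of δ integrates by the power rule alone.
- partial fractions — there is no rational-function structure to decompose.
- integration by parts — there is no nonconstant-polynomial-times-kernel split with an exp, sine, cosine (degree-1 argument), or logarithm partner.


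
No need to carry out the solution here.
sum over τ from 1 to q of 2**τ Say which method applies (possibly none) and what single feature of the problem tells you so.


Method: the geometric series formula — the ratio of consecutive terms is the constant 2, independent of the index — a geometric sum.


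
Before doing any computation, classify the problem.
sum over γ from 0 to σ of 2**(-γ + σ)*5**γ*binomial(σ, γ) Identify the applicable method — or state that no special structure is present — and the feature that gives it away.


Technique: the binomial theorem — terms weighting binomial(σ, γ) against matched powers of 5 and 2 reassemble into (5 + 2)^σ by the binomial theorem.


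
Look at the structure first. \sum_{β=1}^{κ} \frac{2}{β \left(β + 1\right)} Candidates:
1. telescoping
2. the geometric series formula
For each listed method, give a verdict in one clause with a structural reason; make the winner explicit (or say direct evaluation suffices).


Method: telescoping — split \frac{2}{β \left(β + 1\right)} by partial fractions and the pieces are one function at shifted arguments — interior terms cancel.
- telescoping: applicable, and directly so.
- the geometric series formula: the term-to-term ratio drifts with the index — the one thing the geometric formula cannot absorb.


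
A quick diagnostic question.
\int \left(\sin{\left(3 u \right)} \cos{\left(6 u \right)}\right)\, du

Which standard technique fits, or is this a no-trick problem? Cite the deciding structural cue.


Best approach: a trigonometric identity — apply product-to-sum to \sin{\left(3 u \right)} \cos{\left(6 u \right)}: two clean single-angle terms replace one awkward product.


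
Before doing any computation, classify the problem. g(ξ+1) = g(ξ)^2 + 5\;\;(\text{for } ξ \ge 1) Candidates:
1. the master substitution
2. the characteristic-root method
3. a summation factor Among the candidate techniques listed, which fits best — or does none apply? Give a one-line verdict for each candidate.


Technique: no special technique — nonlinear feedback in the recursion rules out every root- or factor-based technique.
- the master substitution: this is shift-type recursion, outside the divide-and-conquer template.
- the characteristic-root method: nonlinearity rules out exponential-mode superposition from the start.
- a summation factor — the recursion is nonlinear — outside the first-order linear family a summation factor addresses.


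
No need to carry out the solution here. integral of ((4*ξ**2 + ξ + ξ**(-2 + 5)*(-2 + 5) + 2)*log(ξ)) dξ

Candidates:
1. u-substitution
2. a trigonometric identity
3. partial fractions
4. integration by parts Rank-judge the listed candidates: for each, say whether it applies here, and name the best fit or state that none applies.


Technique: integration by parts — take log(ξ) as the piece to differentiate: what remains is a power-rule integral in disguise.
- u-substitution: no subexpression of the integrand pairs with its own derivative as a factor — individual terms may offer their own substitutions, but any change of variable covering the whole integral would have to be constructed from outside the expression.
- a trigonometric identity: there is no trigonometric structure at all — the integrand carries no sine or cosine to rewrite.
- partial fractions — there is no rational-function structure to decompose.
- integration by parts — a fit — the right tool for this form.


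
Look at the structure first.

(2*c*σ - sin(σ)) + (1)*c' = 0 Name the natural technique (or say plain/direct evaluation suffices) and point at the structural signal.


Method: a linear integrating factor — linear in the unknown with genuine forcing: multiply through by the exponential of the integrated coefficient and the left side closes into one derivative.


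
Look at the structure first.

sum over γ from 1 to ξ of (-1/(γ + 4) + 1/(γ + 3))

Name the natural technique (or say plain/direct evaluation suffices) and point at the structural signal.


Diagnosis: telescoping — the generic term is a one-step difference of 1/(γ + 3), so partial sums shortcut to endpoint evaluation.


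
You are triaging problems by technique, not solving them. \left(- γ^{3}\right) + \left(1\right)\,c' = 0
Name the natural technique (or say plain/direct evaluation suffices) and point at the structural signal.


Best approach: no special technique — the slope is a function of γ alone, so integrate both sides directly.


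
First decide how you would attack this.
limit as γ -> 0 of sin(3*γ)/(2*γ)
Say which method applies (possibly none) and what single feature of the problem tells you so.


Diagnosis: l'Hôpital's rule (0/0) — both numerator and denominator vanish at 0: the genuine 0/0 indeterminate that l'Hôpital exists for. Known elementary limits would finish this too — the rule just bypasses the case analysis.


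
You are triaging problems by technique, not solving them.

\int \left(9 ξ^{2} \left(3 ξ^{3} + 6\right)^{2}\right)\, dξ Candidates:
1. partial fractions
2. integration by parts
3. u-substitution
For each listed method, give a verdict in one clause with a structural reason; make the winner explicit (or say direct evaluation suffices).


Verdict: u-substitution — structure check: outer function, inner expression 3 ξ^{3} + 6, inner derivative as a factor — the classic u = 3 ξ^{3} + 6 pattern. Nothing stops a full expansion here — the substitution simply spares the algebra.
- partial fractions — the expression is not a ratio of polynomials that decomposes further.
- integration by parts — splitting off a factor buys nothing — the integrand integrates directly without parts.
- u-substitution: applicable, and directly so.


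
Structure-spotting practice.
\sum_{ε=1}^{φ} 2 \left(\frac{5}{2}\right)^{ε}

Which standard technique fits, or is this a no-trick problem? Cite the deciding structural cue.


Verdict: the geometric series formula — each term is \frac{5}{2} times the previous one, so the geometric-series formula applies directly.


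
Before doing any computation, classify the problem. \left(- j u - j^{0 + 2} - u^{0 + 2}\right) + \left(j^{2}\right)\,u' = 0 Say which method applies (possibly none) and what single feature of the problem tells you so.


Technique: the homogeneous substitution — the slope's numerator and denominator share total degree; set v = u/j and the equation drops to separable form.


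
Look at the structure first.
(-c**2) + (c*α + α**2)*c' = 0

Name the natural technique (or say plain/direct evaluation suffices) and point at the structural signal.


Best approach: the homogeneous substitution — scaling α and c together leaves the slope fixed — it depends only on c/α, so substitute the ratio. A Bernoulli-style rewrite — possibly after exchanging which variable is treated as dependent — would work as well; the homogeneous substitution is the more immediate reading here.


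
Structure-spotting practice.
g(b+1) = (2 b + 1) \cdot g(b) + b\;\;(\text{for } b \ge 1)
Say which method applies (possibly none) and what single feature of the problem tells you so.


Diagnosis: a summation factor — with the index-dependent coefficient 2 b + 1, dividing by the cumulative product turns the left side into a pure difference.


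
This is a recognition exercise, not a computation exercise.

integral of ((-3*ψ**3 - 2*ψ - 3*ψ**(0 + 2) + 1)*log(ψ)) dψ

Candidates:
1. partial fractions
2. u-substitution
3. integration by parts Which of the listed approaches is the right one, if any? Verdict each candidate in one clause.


Technique: integration by parts — a polynomial next to log(ψ): integrate the polynomial, differentiate the log, and the integral simplifies in one pass.
- partial fractions — there is no rational-function structure to decompose.
- u-substitution: no subexpression of the integrand serves as a whole-integral substitution inner — individual terms may offer their own, but none carries its derivative as a factor of the full integrand; a working change of variable would have to be constructed from outside the expression.
- integration by parts — applicable, and directly so.


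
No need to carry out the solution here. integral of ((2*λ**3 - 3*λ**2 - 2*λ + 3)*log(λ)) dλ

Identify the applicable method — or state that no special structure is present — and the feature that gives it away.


Verdict: integration by parts — the logarithm log(λ) has no power-rule antiderivative to read off directly, but its derivative is algebraic — so differentiate log(λ) and integrate the polynomial factor 2*λ**3 - 3*λ**2 - 2*λ + 3.


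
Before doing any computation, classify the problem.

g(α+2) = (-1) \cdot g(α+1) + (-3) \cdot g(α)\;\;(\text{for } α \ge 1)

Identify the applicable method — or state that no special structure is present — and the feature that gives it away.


Technique: the characteristic-root method — try a geometric ansatz r^α: constant coefficients turn the recurrence into one polynomial equation in r.


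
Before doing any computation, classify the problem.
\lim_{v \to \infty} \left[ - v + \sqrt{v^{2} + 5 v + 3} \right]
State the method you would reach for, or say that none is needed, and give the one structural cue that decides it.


Technique: conjugate multiplication — turning the difference into a conjugate-rationalized ratio makes the limit readable.


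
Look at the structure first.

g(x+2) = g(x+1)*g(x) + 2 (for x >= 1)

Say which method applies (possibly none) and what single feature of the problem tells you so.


Diagnosis: no special technique — the unknown sequence enters the update nonlinearly, so no linear method fits the recurrence as written — direct iteration remains.


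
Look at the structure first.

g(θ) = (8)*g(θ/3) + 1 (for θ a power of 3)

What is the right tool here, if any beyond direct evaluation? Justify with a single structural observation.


Verdict: the master substitution — the argument contracts 3-fold per step: reindex θ exponentially and solve the linear recurrence in the new index.


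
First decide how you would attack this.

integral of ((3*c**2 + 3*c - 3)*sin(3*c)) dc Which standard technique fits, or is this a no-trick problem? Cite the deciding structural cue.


Method: integration by parts — a polynomial factor 3*c**2 + 3*c - 3 multiplies sin(3*c); differentiating 3*c**2 + 3*c - 3 lowers its degree while sin(3*c) integrates cleanly, so parts wins.


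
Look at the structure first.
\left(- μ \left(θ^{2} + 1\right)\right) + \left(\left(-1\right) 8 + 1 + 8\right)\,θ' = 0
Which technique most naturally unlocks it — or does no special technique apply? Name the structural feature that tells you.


Diagnosis: separation of variables — the slope splits multiplicatively: μ carrying all μ-dependence times θ^{2} + 1 carrying all θ-dependence — separate and integrate.


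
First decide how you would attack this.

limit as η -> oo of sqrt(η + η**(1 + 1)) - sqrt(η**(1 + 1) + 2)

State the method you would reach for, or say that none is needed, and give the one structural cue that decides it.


Diagnosis: conjugate multiplication — two divergent pieces with a minus sign between them and a radical in the mix: rationalize sqrt(η + η**(1 + 1)) - sqrt(η**(1 + 1) + 2) before any limit law applies.


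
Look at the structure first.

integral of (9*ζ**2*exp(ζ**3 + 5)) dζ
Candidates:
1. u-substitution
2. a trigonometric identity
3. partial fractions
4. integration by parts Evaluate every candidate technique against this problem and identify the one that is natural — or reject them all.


Technique: u-substitution — everything non-trivial happens through the inner expression ζ**3 + 5, and its derivative accounts for the remaining factor up to a constant, so set u = ζ**3 + 5.
- u-substitution — yes, a natural case for it.
- a trigonometric identity: no sine or cosine appears, so there is nothing for a trigonometric identity to act on.
- partial fractions: there is no rational-function structure to decompose.
- integration by parts — a polynomial factor is present, but its partner is not an exp, sine, or cosine of a degree-1 argument, nor a logarithm.


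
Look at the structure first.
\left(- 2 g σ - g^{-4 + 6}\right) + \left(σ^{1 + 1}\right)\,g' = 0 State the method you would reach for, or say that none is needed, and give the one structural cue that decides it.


Diagnosis: the homogeneous substitution — solved for the derivative, the right side is unchanged under scaling σ and g together — it depends only on the ratio g/σ, so substitute a single ratio variable. This doubles as a Bernoulli equation in the unknown as written; the homogeneous route needs no setup at all.


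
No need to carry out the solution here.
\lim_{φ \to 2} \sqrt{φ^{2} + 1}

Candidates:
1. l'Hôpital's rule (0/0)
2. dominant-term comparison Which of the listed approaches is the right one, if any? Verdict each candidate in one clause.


Method: no special technique — no denominator vanishes and nothing blows up at 2: direct substitution is the whole computation.
- l'Hôpital's rule (0/0): evaluation at the point is determinate, so the rule has nothing to repair.
- dominant-term comparison — this is not a rational comparison of growth rates at infinity.


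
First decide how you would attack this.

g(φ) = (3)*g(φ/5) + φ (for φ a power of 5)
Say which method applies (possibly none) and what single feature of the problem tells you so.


Technique: the master substitution — index division is the fingerprint: φ/5 in the recursive call means substitute φ = 5^m.


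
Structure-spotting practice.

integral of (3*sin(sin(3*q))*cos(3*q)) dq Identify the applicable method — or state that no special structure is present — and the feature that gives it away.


Diagnosis: u-substitution — collected, the integrand has one factor that is, up to a constant, the derivative of an inner expression the rest depends on — substitute for that inner expression.


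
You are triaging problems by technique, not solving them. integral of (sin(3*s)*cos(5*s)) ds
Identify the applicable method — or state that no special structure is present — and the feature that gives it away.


Technique: a trigonometric identity — two sinusoids at different rates multiply in sin(3*s)*cos(5*s); the product-to-sum identity uncouples them.


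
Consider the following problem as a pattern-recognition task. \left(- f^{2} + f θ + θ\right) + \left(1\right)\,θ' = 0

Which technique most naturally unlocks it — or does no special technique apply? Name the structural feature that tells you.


Best approach: a linear integrating factor — linear in the unknown with genuine forcing: multiply through by the exponential of the integrated coefficient and the left side closes into one derivative.


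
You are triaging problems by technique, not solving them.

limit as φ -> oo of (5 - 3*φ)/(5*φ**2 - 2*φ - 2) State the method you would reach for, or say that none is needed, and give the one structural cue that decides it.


Best approach: dominant-term comparison — divide by the highest power of φ present: lower-order terms vanish and the dominant ratio remains. Differentiating the expression as a single quotient would eventually settle it as well; matching dominant growth settles it immediately.


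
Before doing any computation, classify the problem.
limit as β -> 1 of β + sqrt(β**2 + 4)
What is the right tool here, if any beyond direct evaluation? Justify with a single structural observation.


Verdict: no special technique — the expression is continuous at 1 — substitute and evaluate; no indeterminate form appears.


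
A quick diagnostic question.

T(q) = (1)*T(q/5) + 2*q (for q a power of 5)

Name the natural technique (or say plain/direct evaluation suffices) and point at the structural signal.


Best approach: the master substitution — divide-the-index recursion (q/5 inside the call) straightens out once the index is rewritten as 5^m.


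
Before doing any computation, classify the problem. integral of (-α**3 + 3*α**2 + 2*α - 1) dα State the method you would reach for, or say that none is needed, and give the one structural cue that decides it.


Best approach: no special technique — scan for structure and find none: constant multiples of powers of α, integrate directly.


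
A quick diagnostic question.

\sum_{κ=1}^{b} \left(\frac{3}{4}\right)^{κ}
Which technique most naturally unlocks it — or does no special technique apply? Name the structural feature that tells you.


Best approach: the geometric series formula — each summand is the previous one scaled by \frac{3}{4}; that constant multiplier is itself the geometric structure.


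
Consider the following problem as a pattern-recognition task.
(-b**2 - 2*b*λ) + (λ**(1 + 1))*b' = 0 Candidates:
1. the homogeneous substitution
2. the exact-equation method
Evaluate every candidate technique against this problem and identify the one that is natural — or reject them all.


Method: the homogeneous substitution — the slope is degree-zero homogeneous: the ratio substitution v = b/λ collapses it. Rearranged, this also fits the Bernoulli template directly; the homogeneous substitution reads the structure without the rearrangement.
- the homogeneous substitution — yes, a natural case for it.
- the exact-equation method — the cross partial derivatives disagree, so no single potential exists.


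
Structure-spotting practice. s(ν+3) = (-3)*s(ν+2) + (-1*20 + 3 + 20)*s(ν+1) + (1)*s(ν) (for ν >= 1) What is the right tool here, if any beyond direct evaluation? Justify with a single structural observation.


Verdict: the characteristic-root method — fixed numeric weights on consecutive terms and no forcing term added: the root method in its home territory.


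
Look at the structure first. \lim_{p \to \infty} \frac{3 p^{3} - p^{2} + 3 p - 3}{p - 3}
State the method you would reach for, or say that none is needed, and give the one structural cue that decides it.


Method: dominant-term comparison — divide through by the highest power of p; every lower-order term dies and the dominant terms decide the limit. As a single quotient, the ∞/∞ shape would yield to repeated differentiation as well — the growth comparison gets there in one look.


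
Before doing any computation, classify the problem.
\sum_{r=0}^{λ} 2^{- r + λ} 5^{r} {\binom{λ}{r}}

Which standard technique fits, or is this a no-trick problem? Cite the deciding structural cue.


Method: the binomial theorem — terms weighting {\binom{λ}{r}} against matched powers of 5 and 2 reassemble into (5 + 2)^λ by the binomial theorem.


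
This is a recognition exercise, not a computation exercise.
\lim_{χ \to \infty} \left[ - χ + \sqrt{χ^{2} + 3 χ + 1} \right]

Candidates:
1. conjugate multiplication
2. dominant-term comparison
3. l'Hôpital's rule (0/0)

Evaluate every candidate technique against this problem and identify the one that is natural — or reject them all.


Best approach: conjugate multiplication — both pieces blow up but their difference is finite; the conjugate trick rationalizes \sqrt{χ^{2} + 3 χ + 1} - χ.
- conjugate multiplication: applicable, and directly so.
- dominant-term comparison — this limit is not decided by comparing leading-term growth at infinity.
- l'Hôpital's rule (0/0) — substitution produces ∞ − ∞ rather than a vanishing quotient; the rule needs a 0/0 ratio to act on.


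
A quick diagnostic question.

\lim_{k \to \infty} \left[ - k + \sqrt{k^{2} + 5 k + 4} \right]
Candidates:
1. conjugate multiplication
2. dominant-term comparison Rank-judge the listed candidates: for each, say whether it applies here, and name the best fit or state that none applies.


Method: conjugate multiplication — both pieces blow up but their difference is finite; the conjugate trick rationalizes \sqrt{k^{2} + 5 k + 4} - k.
- conjugate multiplication: applicable, and directly so.
- dominant-term comparison: this limit is not decided by comparing leading-term growth at infinity.


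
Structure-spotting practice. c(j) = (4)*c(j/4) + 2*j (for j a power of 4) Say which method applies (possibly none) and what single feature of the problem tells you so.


Verdict: the master substitution — treat m = log base 4 of j as the new clock: one recursion step advances m by one while j scales by 4.


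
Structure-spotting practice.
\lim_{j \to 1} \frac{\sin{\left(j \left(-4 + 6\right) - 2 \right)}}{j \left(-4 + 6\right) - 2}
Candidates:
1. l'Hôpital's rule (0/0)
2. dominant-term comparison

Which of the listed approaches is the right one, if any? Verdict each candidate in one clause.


Technique: l'Hôpital's rule (0/0) — substituting 1 gives 0 over 0; differentiate top and bottom once and re-evaluate. One could equally expand both pieces locally and compare leading terms; the rule does that in one stroke.
- l'Hôpital's rule (0/0): a fit — the right tool for this form.
- dominant-term comparison — no dominant-degree comparison decides it.


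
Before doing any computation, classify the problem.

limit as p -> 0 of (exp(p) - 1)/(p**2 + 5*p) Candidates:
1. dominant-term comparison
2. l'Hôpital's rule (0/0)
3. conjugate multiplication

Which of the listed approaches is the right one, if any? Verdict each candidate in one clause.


Diagnosis: l'Hôpital's rule (0/0) — substituting 0 gives 0 over 0; differentiate top and bottom once and re-evaluate. A first-order expansion at the point is an equally standard path; the rule packages it.
- dominant-term comparison: no dominant power emerges to decide the limit by degree comparison.
- l'Hôpital's rule (0/0): applies; the problem has the shape this method handles.
- conjugate multiplication: multiplying by a conjugate would not remove any indeterminacy here.
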